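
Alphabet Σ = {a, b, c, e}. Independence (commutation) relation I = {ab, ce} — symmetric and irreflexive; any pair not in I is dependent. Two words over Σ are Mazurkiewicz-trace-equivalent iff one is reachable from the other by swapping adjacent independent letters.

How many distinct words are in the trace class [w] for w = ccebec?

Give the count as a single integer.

6

drop 0:c onto floor
drop 1:c onto {0:c}
drop 2:e onto floor
drop 3:b onto {1:c, 2:e}
drop 4:e onto {3:b}
drop 5:c onto {3:b}
ground layer = {0:c, 2:e}
drop-orders for the pieces not yet dropped (sum over which currently-grounded one goes next):
  1 to go: {4} 1  {5} 1
  2 to go: {4,5} 2
  3 to go: {3,4,5} 2
  4 to go: {1,3,4,5} 2  {2,3,4,5} 2
  if 0:c drops first: 4 orders
  if 2:e drops first: 2 orders
heap linearizations: 6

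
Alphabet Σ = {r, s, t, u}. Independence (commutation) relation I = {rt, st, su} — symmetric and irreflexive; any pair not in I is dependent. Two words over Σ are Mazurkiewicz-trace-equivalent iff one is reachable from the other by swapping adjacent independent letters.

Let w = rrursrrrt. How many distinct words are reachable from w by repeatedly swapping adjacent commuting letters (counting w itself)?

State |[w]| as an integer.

6

piece 0:r — minimal
piece 1:r rests on {0:r}
piece 2:u rests on {1:r}
piece 3:r rests on {2:u}
piece 4:s rests on {3:r}
piece 5:r rests on {4:s}
piece 6:r rests on {5:r}
piece 7:r rests on {6:r}
piece 8:t rests on {2:u}
minimal pieces: {0:r}
ways to finish when only these pieces remain (= sum over removing one remaining piece with nothing left below it):
  1 left: {7}→1  {8}→1
  2 left: {6,7}→1  {7,8}→2
  3 left: {5,6,7}→1  {6,7,8}→3
  4 left: {4,5,6,7}→1  {5,6,7,8}→4
  5 left: {3,4,5,6,7}→1  {4,5,6,7,8}→5
  6 left: {3,4,5,6,7,8}→6
  7 left: {2,3,4,5,6,7,8}→6
  placing 0:r first → 6 extensions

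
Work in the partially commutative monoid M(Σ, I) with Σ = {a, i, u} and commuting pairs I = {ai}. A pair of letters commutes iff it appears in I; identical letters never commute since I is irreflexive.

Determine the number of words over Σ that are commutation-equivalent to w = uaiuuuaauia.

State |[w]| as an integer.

piece 0:u — minimal
piece 1:a rests on {0:u}
piece 2:i rests on {0:u}
piece 3:u rests on {1:a, 2:i}
piece 4:u rests on {3:u}
piece 5:u rests on {4:u}
piece 6:a rests on {5:u}
piece 7:a rests on {6:a}
piece 8:u rests on {7:a}
piece 9:i rests on {8:u}
piece 10:a rests on {8:u}
minimal pieces: {0:u}
ways to finish when only these pieces remain (= sum over removing one remaining piece with nothing left below it):
  1 left: {9}→1  {10}→1
  2 left: {9,10}→2
  3 left: {8,9,10}→2
  4 left: {7,8,9,10}→2
  5 left: {6,7,8,9,10}→2
  6 left: {5,6,7,8,9,10}→2
  7 left: {4,5,6,7,8,9,10}→2
  8 left: {3,4,5,6,7,8,9,10}→2
  9 left: {1,3,4,5,6,7,8,9,10}→2  {2,3,4,5,6,7,8,9,10}→2
  placing 0:u first → 4 extensions

4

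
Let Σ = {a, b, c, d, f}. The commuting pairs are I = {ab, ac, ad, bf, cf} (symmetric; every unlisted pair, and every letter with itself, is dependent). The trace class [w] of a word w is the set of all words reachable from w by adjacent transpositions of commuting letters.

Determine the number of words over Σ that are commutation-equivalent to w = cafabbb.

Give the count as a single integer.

#0=c has no predecessor
#1=a has no predecessor
#2=f depends on [1:a]
#3=a depends on [2:f]
#4=b depends on [0:c]
#5=b depends on [4:b]
#6=b depends on [5:b]
sources: [0:c, 1:a]
N(rest) = Σ N(rest − s) over sources s of rest; N(one piece) = 1:
  size 1 → [3]=1  [6]=1
  size 2 → [2,3]=1  [3,6]=2  [5,6]=1
  size 3 → [1,2,3]=1  [2,3,6]=3  [3,5,6]=3  [4,5,6]=1
  size 4 → [0,4,5,6]=1  [1,2,3,6]=4  [2,3,5,6]=6  [3,4,5,6]=4
  size 5 → [0,3,4,5,6]=5  [1,2,3,5,6]=10  [2,3,4,5,6]=10
  first=0(c) contributes 20
  first=1(a) contributes 15
|[w]| = 35

35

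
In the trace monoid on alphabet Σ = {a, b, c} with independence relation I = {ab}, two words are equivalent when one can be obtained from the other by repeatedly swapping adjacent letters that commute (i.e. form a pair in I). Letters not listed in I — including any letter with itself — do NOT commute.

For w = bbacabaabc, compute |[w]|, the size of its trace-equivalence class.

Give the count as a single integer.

drop 0:b onto floor
drop 1:b onto {0:b}
drop 2:a onto floor
drop 3:c onto {1:b, 2:a}
drop 4:a onto {3:c}
drop 5:b onto {3:c}
drop 6:a onto {4:a}
drop 7:a onto {6:a}
drop 8:b onto {5:b}
drop 9:c onto {7:a, 8:b}
ground layer = {0:b, 2:a}
drop-orders for the pieces not yet dropped (sum over which currently-grounded one goes next):
  1 to go: {9} 1
  2 to go: {7,9} 1  {8,9} 1
  3 to go: {5,8,9} 1  {6,7,9} 1  {7,8,9} 2
  4 to go: {4,6,7,9} 1  {5,7,8,9} 3  {6,7,8,9} 3
  5 to go: {4,6,7,8,9} 4  {5,6,7,8,9} 6
  6 to go: {4,5,6,7,8,9} 10
  7 to go: {3,4,5,6,7,8,9} 10
  8 to go: {1,3,4,5,6,7,8,9} 10  {2,3,4,5,6,7,8,9} 10
  if 0:b drops first: 20 orders
  if 2:a drops first: 10 orders
heap linearizations: 30

30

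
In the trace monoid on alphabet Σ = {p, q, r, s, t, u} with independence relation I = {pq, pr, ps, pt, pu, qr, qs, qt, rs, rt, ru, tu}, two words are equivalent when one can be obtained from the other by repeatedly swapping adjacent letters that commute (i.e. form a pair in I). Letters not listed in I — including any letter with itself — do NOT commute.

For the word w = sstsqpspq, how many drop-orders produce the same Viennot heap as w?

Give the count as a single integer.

drop 0:s onto floor
drop 1:s onto {0:s}
drop 2:t onto {1:s}
drop 3:s onto {2:t}
drop 4:q onto floor
drop 5:p onto floor
drop 6:s onto {3:s}
drop 7:p onto {5:p}
drop 8:q onto {4:q}
ground layer = {0:s, 4:q, 5:p}
drop-orders for the pieces not yet dropped (sum over which currently-grounded one goes next):
  1 to go: {6} 1  {7} 1  {8} 1
  2 to go: {3,6} 1  {4,8} 1  {5,7} 1  {6,7} 2  {6,8} 2  {7,8} 2
  3 to go: {2,3,6} 1  {3,6,7} 3  {3,6,8} 3  {4,6,8} 3  {4,7,8} 3  {5,6,7} 3  {5,7,8} 3  {6,7,8} 6
  4 to go: {1,2,3,6} 1  {2,3,6,7} 4  {2,3,6,8} 4  {3,4,6,8} 6  {3,5,6,7} 6  {3,6,7,8} 12  {4,5,7,8} 6  {4,6,7,8} 12  {5,6,7,8} 12
  5 to go: {0,1,2,3,6} 1  {1,2,3,6,7} 5  {1,2,3,6,8} 5  {2,3,4,6,8} 10  {2,3,5,6,7} 10  {2,3,6,7,8} 20  {3,4,6,7,8} 30  {3,5,6,7,8} 30  {4,5,6,7,8} 30
  6 to go: {0,1,2,3,6,7} 6  {0,1,2,3,6,8} 6  {1,2,3,4,6,8} 15  {1,2,3,5,6,7} 15  {1,2,3,6,7,8} 30  {2,3,4,6,7,8} 60  {2,3,5,6,7,8} 60  {3,4,5,6,7,8} 90
  7 to go: {0,1,2,3,4,6,8} 21  {0,1,2,3,5,6,7} 21  {0,1,2,3,6,7,8} 42  {1,2,3,4,6,7,8} 105  {1,2,3,5,6,7,8} 105  {2,3,4,5,6,7,8} 210
  if 0:s drops first: 420 orders
  if 4:q drops first: 168 orders
  if 5:p drops first: 168 orders
heap linearizations: 756

756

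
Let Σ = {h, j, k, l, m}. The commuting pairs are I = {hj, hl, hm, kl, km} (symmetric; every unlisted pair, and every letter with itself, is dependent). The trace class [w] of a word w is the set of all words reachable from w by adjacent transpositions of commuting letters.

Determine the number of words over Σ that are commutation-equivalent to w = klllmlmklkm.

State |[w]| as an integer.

#0=k has no predecessor
#1=l has no predecessor
#2=l depends on [1:l]
#3=l depends on [2:l]
#4=m depends on [3:l]
#5=l depends on [4:m]
#6=m depends on [5:l]
#7=k depends on [0:k]
#8=l depends on [6:m]
#9=k depends on [7:k]
#10=m depends on [8:l]
sources: [0:k, 1:l]
N(rest) = Σ N(rest − s) over sources s of rest; N(one piece) = 1:
  size 1 → [9]=1  [10]=1
  size 2 → [7,9]=1  [8,10]=1  [9,10]=2
  size 3 → [0,7,9]=1  [6,8,10]=1  [7,9,10]=3  [8,9,10]=3
  size 4 → [0,7,9,10]=4  [5,6,8,10]=1  [6,8,9,10]=4  [7,8,9,10]=6
  size 5 → [0,7,8,9,10]=10  [4,5,6,8,10]=1  [5,6,8,9,10]=5  [6,7,8,9,10]=10
  size 6 → [0,6,7,8,9,10]=20  [3,4,5,6,8,10]=1  [4,5,6,8,9,10]=6  [5,6,7,8,9,10]=15
  size 7 → [0,5,6,7,8,9,10]=35  [2,3,4,5,6,8,10]=1  [3,4,5,6,8,9,10]=7  [4,5,6,7,8,9,10]=21
  size 8 → [0,4,5,6,7,8,9,10]=56  [1,2,3,4,5,6,8,10]=1  [2,3,4,5,6,8,9,10]=8  [3,4,5,6,7,8,9,10]=28
  size 9 → [0,3,4,5,6,7,8,9,10]=84  [1,2,3,4,5,6,8,9,10]=9  [2,3,4,5,6,7,8,9,10]=36
  first=0(k) contributes 45
  first=1(l) contributes 120
|[w]| = 165

165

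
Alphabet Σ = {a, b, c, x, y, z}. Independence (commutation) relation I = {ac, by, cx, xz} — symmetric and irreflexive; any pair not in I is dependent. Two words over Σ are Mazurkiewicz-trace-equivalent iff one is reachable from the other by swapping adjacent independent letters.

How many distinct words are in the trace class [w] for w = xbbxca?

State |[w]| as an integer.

#0=x has no predecessor
#1=b depends on [0:x]
#2=b depends on [1:b]
#3=x depends on [2:b]
#4=c depends on [2:b]
#5=a depends on [3:x]
sources: [0:x]
N(rest) = Σ N(rest − s) over sources s of rest; N(one piece) = 1:
  size 1 → [4]=1  [5]=1
  size 2 → [3,5]=1  [4,5]=2
  size 3 → [3,4,5]=3
  size 4 → [2,3,4,5]=3
  first=0(x) contributes 3

3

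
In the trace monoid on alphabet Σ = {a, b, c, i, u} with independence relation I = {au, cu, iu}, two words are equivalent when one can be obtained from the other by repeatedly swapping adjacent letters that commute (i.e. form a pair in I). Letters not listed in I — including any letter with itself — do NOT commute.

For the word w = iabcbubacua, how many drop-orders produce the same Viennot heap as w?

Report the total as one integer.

drop 0:i onto floor
drop 1:a onto {0:i}
drop 2:b onto {1:a}
drop 3:c onto {2:b}
drop 4:b onto {3:c}
drop 5:u onto {4:b}
drop 6:b onto {5:u}
drop 7:a onto {6:b}
drop 8:c onto {7:a}
drop 9:u onto {6:b}
drop 10:a onto {8:c}
ground layer = {0:i}
drop-orders for the pieces not yet dropped (sum over which currently-grounded one goes next):
  1 to go: {9} 1  {10} 1
  2 to go: {8,10} 1  {9,10} 2
  3 to go: {7,8,10} 1  {8,9,10} 3
  4 to go: {7,8,9,10} 4
  5 to go: {6,7,8,9,10} 4
  6 to go: {5,6,7,8,9,10} 4
  7 to go: {4,5,6,7,8,9,10} 4
  8 to go: {3,4,5,6,7,8,9,10} 4
  9 to go: {2,3,4,5,6,7,8,9,10} 4
  if 0:i drops first: 4 orders

4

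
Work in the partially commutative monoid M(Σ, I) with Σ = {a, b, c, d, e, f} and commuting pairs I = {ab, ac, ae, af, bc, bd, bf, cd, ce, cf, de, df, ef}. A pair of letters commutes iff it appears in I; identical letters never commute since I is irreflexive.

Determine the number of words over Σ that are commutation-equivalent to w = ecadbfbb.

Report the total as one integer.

#0=e has no predecessor
#1=c has no predecessor
#2=a has no predecessor
#3=d depends on [2:a]
#4=b depends on [0:e]
#5=f has no predecessor
#6=b depends on [4:b]
#7=b depends on [6:b]
sources: [0:e, 1:c, 2:a, 5:f]
N(rest) = Σ N(rest − s) over sources s of rest; N(one piece) = 1:
  size 1 → [1]=1  [3]=1  [5]=1  [7]=1
  size 2 → [1,3]=2  [1,5]=2  [1,7]=2  [2,3]=1  [3,5]=2  [3,7]=2  [5,7]=2  [6,7]=1
  size 3 → [1,2,3]=3  [1,3,5]=6  [1,3,7]=6  [1,5,7]=6  [1,6,7]=3  [2,3,5]=3  [2,3,7]=3  [3,5,7]=6  [3,6,7]=3  [4,6,7]=1  [5,6,7]=3
  size 4 → [0,4,6,7]=1  [1,2,3,5]=12  [1,2,3,7]=12  [1,3,5,7]=24  [1,3,6,7]=12  [1,4,6,7]=4  [1,5,6,7]=12  [2,3,5,7]=12  [2,3,6,7]=6  [3,4,6,7]=4  [3,5,6,7]=12  [4,5,6,7]=4
  size 5 → [0,1,4,6,7]=5  [0,3,4,6,7]=5  [0,4,5,6,7]=5  [1,2,3,5,7]=60  [1,2,3,6,7]=30  [1,3,4,6,7]=20  [1,3,5,6,7]=60  [1,4,5,6,7]=20  [2,3,4,6,7]=10  [2,3,5,6,7]=30  [3,4,5,6,7]=20
  size 6 → [0,1,3,4,6,7]=30  [0,1,4,5,6,7]=30  [0,2,3,4,6,7]=15  [0,3,4,5,6,7]=30  [1,2,3,4,6,7]=60  [1,2,3,5,6,7]=180  [1,3,4,5,6,7]=120  [2,3,4,5,6,7]=60
  first=0(e) contributes 420
  first=1(c) contributes 105
  first=2(a) contributes 210
  first=5(f) contributes 105
|[w]| = 840

840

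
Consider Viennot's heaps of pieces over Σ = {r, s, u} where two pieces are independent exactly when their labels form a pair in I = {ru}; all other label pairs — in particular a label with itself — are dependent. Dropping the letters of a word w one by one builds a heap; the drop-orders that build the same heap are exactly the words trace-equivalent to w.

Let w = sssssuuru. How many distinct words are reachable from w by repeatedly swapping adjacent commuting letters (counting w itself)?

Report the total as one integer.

4

0(s) covers ∅
1(s) covers 0:s
2(s) covers 1:s
3(s) covers 2:s
4(s) covers 3:s
5(u) covers 4:s
6(u) covers 5:u
7(r) covers 4:s
8(u) covers 6:u
floor of heap: 0:s
completions by unplaced set U, small U first (add the entries for U minus each lowest piece of U):
  |U|=1: {7}:1  {8}:1
  |U|=2: {6,8}:1  {7,8}:2
  |U|=3: {5,6,8}:1  {6,7,8}:3
  |U|=4: {5,6,7,8}:4
  |U|=5: {4,5,6,7,8}:4
  |U|=6: {3,4,5,6,7,8}:4
  |U|=7: {2,3,4,5,6,7,8}:4
  start at 0(s): 4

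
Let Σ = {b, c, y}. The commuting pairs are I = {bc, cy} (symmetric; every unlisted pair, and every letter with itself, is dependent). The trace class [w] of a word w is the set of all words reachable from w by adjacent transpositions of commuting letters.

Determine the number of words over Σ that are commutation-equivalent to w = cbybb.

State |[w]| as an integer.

0(c) covers ∅
1(b) covers ∅
2(y) covers 1:b
3(b) covers 2:y
4(b) covers 3:b
floor of heap: 0:c, 1:b
completions by unplaced set U, small U first (add the entries for U minus each lowest piece of U):
  |U|=1: {0}:1  {4}:1
  |U|=2: {0,4}:2  {3,4}:1
  |U|=3: {0,3,4}:3  {2,3,4}:1
  start at 0(c): 1
  start at 1(b): 4
sum over floor = 5

5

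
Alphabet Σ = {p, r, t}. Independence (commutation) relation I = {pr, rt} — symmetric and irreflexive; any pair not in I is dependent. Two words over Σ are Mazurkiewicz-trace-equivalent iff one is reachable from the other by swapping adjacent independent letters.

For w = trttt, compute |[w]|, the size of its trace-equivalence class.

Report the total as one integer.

0(t) covers ∅
1(r) covers ∅
2(t) covers 0:t
3(t) covers 2:t
4(t) covers 3:t
floor of heap: 0:t, 1:r
completions by unplaced set U, small U first (add the entries for U minus each lowest piece of U):
  |U|=1: {1}:1  {4}:1
  |U|=2: {1,4}:2  {3,4}:1
  |U|=3: {1,3,4}:3  {2,3,4}:1
  start at 0(t): 4
  start at 1(r): 1
sum over floor = 5

5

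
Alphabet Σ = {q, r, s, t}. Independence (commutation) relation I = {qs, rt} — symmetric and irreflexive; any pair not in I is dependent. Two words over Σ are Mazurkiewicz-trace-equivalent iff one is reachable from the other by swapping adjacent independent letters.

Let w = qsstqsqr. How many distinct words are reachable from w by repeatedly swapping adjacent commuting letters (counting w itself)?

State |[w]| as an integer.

9

0(q) covers ∅
1(s) covers ∅
2(s) covers 1:s
3(t) covers 0:q, 2:s
4(q) covers 3:t
5(s) covers 3:t
6(q) covers 4:q
7(r) covers 5:s, 6:q
floor of heap: 0:q, 1:s
completions by unplaced set U, small U first (add the entries for U minus each lowest piece of U):
  |U|=1: {7}:1
  |U|=2: {5,7}:1  {6,7}:1
  |U|=3: {4,6,7}:1  {5,6,7}:2
  |U|=4: {4,5,6,7}:3
  |U|=5: {3,4,5,6,7}:3
  |U|=6: {0,3,4,5,6,7}:3  {2,3,4,5,6,7}:3
  start at 0(q): 3
  start at 1(s): 6
sum over floor = 9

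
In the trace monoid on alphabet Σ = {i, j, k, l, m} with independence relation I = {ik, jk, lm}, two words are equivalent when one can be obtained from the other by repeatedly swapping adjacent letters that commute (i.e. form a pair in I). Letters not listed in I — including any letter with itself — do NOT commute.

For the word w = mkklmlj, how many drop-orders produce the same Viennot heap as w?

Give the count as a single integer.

3

piece 0:m — minimal
piece 1:k rests on {0:m}
piece 2:k rests on {1:k}
piece 3:l rests on {2:k}
piece 4:m rests on {2:k}
piece 5:l rests on {3:l}
piece 6:j rests on {4:m, 5:l}
minimal pieces: {0:m}
ways to finish when only these pieces remain (= sum over removing one remaining piece with nothing left below it):
  1 left: {6}→1
  2 left: {4,6}→1  {5,6}→1
  3 left: {3,5,6}→1  {4,5,6}→2
  4 left: {3,4,5,6}→3
  5 left: {2,3,4,5,6}→3
  placing 0:m first → 3 extensions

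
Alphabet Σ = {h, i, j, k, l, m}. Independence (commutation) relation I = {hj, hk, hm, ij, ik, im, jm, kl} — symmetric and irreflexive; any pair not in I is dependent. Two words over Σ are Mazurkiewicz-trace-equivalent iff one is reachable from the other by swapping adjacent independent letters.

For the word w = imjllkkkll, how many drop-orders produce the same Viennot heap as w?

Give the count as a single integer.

252

drop 0:i onto floor
drop 1:m onto floor
drop 2:j onto floor
drop 3:l onto {0:i, 1:m, 2:j}
drop 4:l onto {3:l}
drop 5:k onto {1:m, 2:j}
drop 6:k onto {5:k}
drop 7:k onto {6:k}
drop 8:l onto {4:l}
drop 9:l onto {8:l}
ground layer = {0:i, 1:m, 2:j}
drop-orders for the pieces not yet dropped (sum over which currently-grounded one goes next):
  1 to go: {7} 1  {9} 1
  2 to go: {6,7} 1  {7,9} 2  {8,9} 1
  3 to go: {4,8,9} 1  {5,6,7} 1  {6,7,9} 3  {7,8,9} 3
  4 to go: {3,4,8,9} 1  {4,7,8,9} 4  {5,6,7,9} 4  {6,7,8,9} 6
  5 to go: {0,3,4,8,9} 1  {3,4,7,8,9} 5  {4,6,7,8,9} 10  {5,6,7,8,9} 10
  6 to go: {0,3,4,7,8,9} 6  {3,4,6,7,8,9} 15  {4,5,6,7,8,9} 20
  7 to go: {0,3,4,6,7,8,9} 21  {3,4,5,6,7,8,9} 35
  8 to go: {0,3,4,5,6,7,8,9} 56  {1,3,4,5,6,7,8,9} 35  {2,3,4,5,6,7,8,9} 35
  if 0:i drops first: 70 orders
  if 1:m drops first: 91 orders
  if 2:j drops first: 91 orders
heap linearizations: 252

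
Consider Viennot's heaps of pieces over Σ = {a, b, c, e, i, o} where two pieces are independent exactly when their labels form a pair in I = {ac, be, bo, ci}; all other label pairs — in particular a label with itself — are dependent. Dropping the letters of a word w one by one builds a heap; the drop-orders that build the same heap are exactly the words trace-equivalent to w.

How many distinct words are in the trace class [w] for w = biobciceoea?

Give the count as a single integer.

piece 0:b — minimal
piece 1:i rests on {0:b}
piece 2:o rests on {1:i}
piece 3:b rests on {1:i}
piece 4:c rests on {2:o, 3:b}
piece 5:i rests on {2:o, 3:b}
piece 6:c rests on {4:c}
piece 7:e rests on {5:i, 6:c}
piece 8:o rests on {7:e}
piece 9:e rests on {8:o}
piece 10:a rests on {9:e}
minimal pieces: {0:b}
ways to finish when only these pieces remain (= sum over removing one remaining piece with nothing left below it):
  1 left: {10}→1
  2 left: {9,10}→1
  3 left: {8,9,10}→1
  4 left: {7,8,9,10}→1
  5 left: {5,7,8,9,10}→1  {6,7,8,9,10}→1
  6 left: {4,6,7,8,9,10}→1  {5,6,7,8,9,10}→2
  7 left: {4,5,6,7,8,9,10}→3
  8 left: {2,4,5,6,7,8,9,10}→3  {3,4,5,6,7,8,9,10}→3
  9 left: {2,3,4,5,6,7,8,9,10}→6
  placing 0:b first → 6 extensions

6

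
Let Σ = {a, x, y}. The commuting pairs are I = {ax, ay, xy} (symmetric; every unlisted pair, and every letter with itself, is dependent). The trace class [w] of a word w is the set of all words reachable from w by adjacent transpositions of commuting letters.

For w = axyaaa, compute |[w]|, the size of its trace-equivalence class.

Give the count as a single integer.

#0=a has no predecessor
#1=x has no predecessor
#2=y has no predecessor
#3=a depends on [0:a]
#4=a depends on [3:a]
#5=a depends on [4:a]
sources: [0:a, 1:x, 2:y]
N(rest) = Σ N(rest − s) over sources s of rest; N(one piece) = 1:
  size 1 → [1]=1  [2]=1  [5]=1
  size 2 → [1,2]=2  [1,5]=2  [2,5]=2  [4,5]=1
  size 3 → [1,2,5]=6  [1,4,5]=3  [2,4,5]=3  [3,4,5]=1
  size 4 → [0,3,4,5]=1  [1,2,4,5]=12  [1,3,4,5]=4  [2,3,4,5]=4
  first=0(a) contributes 20
  first=1(x) contributes 5
  first=2(y) contributes 5
|[w]| = 30

30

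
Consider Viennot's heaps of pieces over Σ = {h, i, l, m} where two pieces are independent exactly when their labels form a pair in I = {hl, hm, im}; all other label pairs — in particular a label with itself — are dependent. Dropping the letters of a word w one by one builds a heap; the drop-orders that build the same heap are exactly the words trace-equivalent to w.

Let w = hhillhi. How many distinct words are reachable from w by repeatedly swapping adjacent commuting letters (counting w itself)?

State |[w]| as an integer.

piece 0:h — minimal
piece 1:h rests on {0:h}
piece 2:i rests on {1:h}
piece 3:l rests on {2:i}
piece 4:l rests on {3:l}
piece 5:h rests on {2:i}
piece 6:i rests on {4:l, 5:h}
minimal pieces: {0:h}
ways to finish when only these pieces remain (= sum over removing one remaining piece with nothing left below it):
  1 left: {6}→1
  2 left: {4,6}→1  {5,6}→1
  3 left: {3,4,6}→1  {4,5,6}→2
  4 left: {3,4,5,6}→3
  5 left: {2,3,4,5,6}→3
  placing 0:h first → 3 extensions

3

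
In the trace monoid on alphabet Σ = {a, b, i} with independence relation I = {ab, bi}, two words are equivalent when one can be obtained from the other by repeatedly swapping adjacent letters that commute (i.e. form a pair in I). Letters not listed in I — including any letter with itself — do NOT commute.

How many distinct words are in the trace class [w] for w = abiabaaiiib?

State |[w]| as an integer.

165

0(a) covers ∅
1(b) covers ∅
2(i) covers 0:a
3(a) covers 2:i
4(b) covers 1:b
5(a) covers 3:a
6(a) covers 5:a
7(i) covers 6:a
8(i) covers 7:i
9(i) covers 8:i
10(b) covers 4:b
floor of heap: 0:a, 1:b
completions by unplaced set U, small U first (add the entries for U minus each lowest piece of U):
  |U|=1: {9}:1  {10}:1
  |U|=2: {4,10}:1  {8,9}:1  {9,10}:2
  |U|=3: {1,4,10}:1  {4,9,10}:3  {7,8,9}:1  {8,9,10}:3
  |U|=4: {1,4,9,10}:4  {4,8,9,10}:6  {6,7,8,9}:1  {7,8,9,10}:4
  |U|=5: {1,4,8,9,10}:10  {4,7,8,9,10}:10  {5,6,7,8,9}:1  {6,7,8,9,10}:5
  |U|=6: {1,4,7,8,9,10}:20  {3,5,6,7,8,9}:1  {4,6,7,8,9,10}:15  {5,6,7,8,9,10}:6
  |U|=7: {1,4,6,7,8,9,10}:35  {2,3,5,6,7,8,9}:1  {3,5,6,7,8,9,10}:7  {4,5,6,7,8,9,10}:21
  |U|=8: {0,2,3,5,6,7,8,9}:1  {1,4,5,6,7,8,9,10}:56  {2,3,5,6,7,8,9,10}:8  {3,4,5,6,7,8,9,10}:28
  |U|=9: {0,2,3,5,6,7,8,9,10}:9  {1,3,4,5,6,7,8,9,10}:84  {2,3,4,5,6,7,8,9,10}:36
  start at 0(a): 120
  start at 1(b): 45
sum over floor = 165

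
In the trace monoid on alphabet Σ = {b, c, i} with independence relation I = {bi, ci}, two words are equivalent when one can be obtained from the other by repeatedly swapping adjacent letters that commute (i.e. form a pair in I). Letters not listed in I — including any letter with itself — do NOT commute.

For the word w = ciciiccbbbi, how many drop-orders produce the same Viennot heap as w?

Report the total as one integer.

330

drop 0:c onto floor
drop 1:i onto floor
drop 2:c onto {0:c}
drop 3:i onto {1:i}
drop 4:i onto {3:i}
drop 5:c onto {2:c}
drop 6:c onto {5:c}
drop 7:b onto {6:c}
drop 8:b onto {7:b}
drop 9:b onto {8:b}
drop 10:i onto {4:i}
ground layer = {0:c, 1:i}
drop-orders for the pieces not yet dropped (sum over which currently-grounded one goes next):
  1 to go: {9} 1  {10} 1
  2 to go: {4,10} 1  {8,9} 1  {9,10} 2
  3 to go: {3,4,10} 1  {4,9,10} 3  {7,8,9} 1  {8,9,10} 3
  4 to go: {1,3,4,10} 1  {3,4,9,10} 4  {4,8,9,10} 6  {6,7,8,9} 1  {7,8,9,10} 4
  5 to go: {1,3,4,9,10} 5  {3,4,8,9,10} 10  {4,7,8,9,10} 10  {5,6,7,8,9} 1  {6,7,8,9,10} 5
  6 to go: {1,3,4,8,9,10} 15  {2,5,6,7,8,9} 1  {3,4,7,8,9,10} 20  {4,6,7,8,9,10} 15  {5,6,7,8,9,10} 6
  7 to go: {0,2,5,6,7,8,9} 1  {1,3,4,7,8,9,10} 35  {2,5,6,7,8,9,10} 7  {3,4,6,7,8,9,10} 35  {4,5,6,7,8,9,10} 21
  8 to go: {0,2,5,6,7,8,9,10} 8  {1,3,4,6,7,8,9,10} 70  {2,4,5,6,7,8,9,10} 28  {3,4,5,6,7,8,9,10} 56
  9 to go: {0,2,4,5,6,7,8,9,10} 36  {1,3,4,5,6,7,8,9,10} 126  {2,3,4,5,6,7,8,9,10} 84
  if 0:c drops first: 210 orders
  if 1:i drops first: 120 orders
heap linearizations: 330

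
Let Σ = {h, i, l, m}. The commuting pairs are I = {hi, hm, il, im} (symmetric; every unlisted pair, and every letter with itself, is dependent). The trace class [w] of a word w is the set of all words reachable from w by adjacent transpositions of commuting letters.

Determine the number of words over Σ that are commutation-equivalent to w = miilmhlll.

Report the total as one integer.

piece 0:m — minimal
piece 1:i — minimal
piece 2:i rests on {1:i}
piece 3:l rests on {0:m}
piece 4:m rests on {3:l}
piece 5:h rests on {3:l}
piece 6:l rests on {4:m, 5:h}
piece 7:l rests on {6:l}
piece 8:l rests on {7:l}
minimal pieces: {0:m, 1:i}
ways to finish when only these pieces remain (= sum over removing one remaining piece with nothing left below it):
  1 left: {2}→1  {8}→1
  2 left: {1,2}→1  {2,8}→2  {7,8}→1
  3 left: {1,2,8}→3  {2,7,8}→3  {6,7,8}→1
  4 left: {1,2,7,8}→6  {2,6,7,8}→4  {4,6,7,8}→1  {5,6,7,8}→1
  5 left: {1,2,6,7,8}→10  {2,4,6,7,8}→5  {2,5,6,7,8}→5  {4,5,6,7,8}→2
  6 left: {1,2,4,6,7,8}→15  {1,2,5,6,7,8}→15  {2,4,5,6,7,8}→12  {3,4,5,6,7,8}→2
  7 left: {0,3,4,5,6,7,8}→2  {1,2,4,5,6,7,8}→42  {2,3,4,5,6,7,8}→14
  placing 0:m first → 56 extensions
  placing 1:i first → 16 extensions
total linear extensions = 72

72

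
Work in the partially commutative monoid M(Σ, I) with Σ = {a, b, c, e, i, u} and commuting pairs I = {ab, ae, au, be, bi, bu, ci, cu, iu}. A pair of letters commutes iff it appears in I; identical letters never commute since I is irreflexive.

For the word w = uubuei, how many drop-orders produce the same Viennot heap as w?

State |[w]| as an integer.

#0=u has no predecessor
#1=u depends on [0:u]
#2=b has no predecessor
#3=u depends on [1:u]
#4=e depends on [3:u]
#5=i depends on [4:e]
sources: [0:u, 2:b]
N(rest) = Σ N(rest − s) over sources s of rest; N(one piece) = 1:
  size 1 → [2]=1  [5]=1
  size 2 → [2,5]=2  [4,5]=1
  size 3 → [2,4,5]=3  [3,4,5]=1
  size 4 → [1,3,4,5]=1  [2,3,4,5]=4
  first=0(u) contributes 5
  first=2(b) contributes 1
|[w]| = 6

6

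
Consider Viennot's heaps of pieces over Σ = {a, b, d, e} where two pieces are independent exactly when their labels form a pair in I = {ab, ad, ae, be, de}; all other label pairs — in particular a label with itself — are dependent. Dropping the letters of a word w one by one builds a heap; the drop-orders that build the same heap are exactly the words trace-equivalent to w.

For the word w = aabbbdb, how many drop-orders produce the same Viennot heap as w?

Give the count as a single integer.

21

#0=a has no predecessor
#1=a depends on [0:a]
#2=b has no predecessor
#3=b depends on [2:b]
#4=b depends on [3:b]
#5=d depends on [4:b]
#6=b depends on [5:d]
sources: [0:a, 2:b]
N(rest) = Σ N(rest − s) over sources s of rest; N(one piece) = 1:
  size 1 → [1]=1  [6]=1
  size 2 → [0,1]=1  [1,6]=2  [5,6]=1
  size 3 → [0,1,6]=3  [1,5,6]=3  [4,5,6]=1
  size 4 → [0,1,5,6]=6  [1,4,5,6]=4  [3,4,5,6]=1
  size 5 → [0,1,4,5,6]=10  [1,3,4,5,6]=5  [2,3,4,5,6]=1
  first=0(a) contributes 6
  first=2(b) contributes 15
|[w]| = 21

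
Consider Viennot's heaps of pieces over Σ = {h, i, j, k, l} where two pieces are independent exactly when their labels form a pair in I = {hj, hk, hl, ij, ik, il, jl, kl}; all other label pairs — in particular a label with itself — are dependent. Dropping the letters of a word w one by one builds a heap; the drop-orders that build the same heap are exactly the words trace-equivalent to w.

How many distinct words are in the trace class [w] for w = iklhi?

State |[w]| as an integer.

20

0(i) covers ∅
1(k) covers ∅
2(l) covers ∅
3(h) covers 0:i
4(i) covers 3:h
floor of heap: 0:i, 1:k, 2:l
completions by unplaced set U, small U first (add the entries for U minus each lowest piece of U):
  |U|=1: {1}:1  {2}:1  {4}:1
  |U|=2: {1,2}:2  {1,4}:2  {2,4}:2  {3,4}:1
  |U|=3: {0,3,4}:1  {1,2,4}:6  {1,3,4}:3  {2,3,4}:3
  start at 0(i): 12
  start at 1(k): 4
  start at 2(l): 4
sum over floor = 20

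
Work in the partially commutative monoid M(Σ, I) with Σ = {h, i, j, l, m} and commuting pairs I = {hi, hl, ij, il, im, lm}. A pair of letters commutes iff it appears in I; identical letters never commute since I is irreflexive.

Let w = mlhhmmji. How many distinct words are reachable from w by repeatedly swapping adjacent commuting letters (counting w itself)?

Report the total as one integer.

piece 0:m — minimal
piece 1:l — minimal
piece 2:h rests on {0:m}
piece 3:h rests on {2:h}
piece 4:m rests on {3:h}
piece 5:m rests on {4:m}
piece 6:j rests on {1:l, 5:m}
piece 7:i — minimal
minimal pieces: {0:m, 1:l, 7:i}
ways to finish when only these pieces remain (= sum over removing one remaining piece with nothing left below it):
  1 left: {6}→1  {7}→1
  2 left: {1,6}→1  {5,6}→1  {6,7}→2
  3 left: {1,5,6}→2  {1,6,7}→3  {4,5,6}→1  {5,6,7}→3
  4 left: {1,4,5,6}→3  {1,5,6,7}→8  {3,4,5,6}→1  {4,5,6,7}→4
  5 left: {1,3,4,5,6}→4  {1,4,5,6,7}→15  {2,3,4,5,6}→1  {3,4,5,6,7}→5
  6 left: {0,2,3,4,5,6}→1  {1,2,3,4,5,6}→5  {1,3,4,5,6,7}→24  {2,3,4,5,6,7}→6
  placing 0:m first → 35 extensions
  placing 1:l first → 7 extensions
  placing 7:i first → 6 extensions
total linear extensions = 48

48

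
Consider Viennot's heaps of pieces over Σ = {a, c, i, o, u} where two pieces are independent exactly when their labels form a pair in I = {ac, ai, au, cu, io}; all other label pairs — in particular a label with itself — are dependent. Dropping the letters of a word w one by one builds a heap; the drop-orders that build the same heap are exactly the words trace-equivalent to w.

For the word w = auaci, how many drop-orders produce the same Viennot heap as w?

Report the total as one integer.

#0=a has no predecessor
#1=u has no predecessor
#2=a depends on [0:a]
#3=c has no predecessor
#4=i depends on [1:u, 3:c]
sources: [0:a, 1:u, 3:c]
N(rest) = Σ N(rest − s) over sources s of rest; N(one piece) = 1:
  size 1 → [2]=1  [4]=1
  size 2 → [0,2]=1  [1,4]=1  [2,4]=2  [3,4]=1
  size 3 → [0,2,4]=3  [1,2,4]=3  [1,3,4]=2  [2,3,4]=3
  first=0(a) contributes 8
  first=1(u) contributes 6
  first=3(c) contributes 6
|[w]| = 20

20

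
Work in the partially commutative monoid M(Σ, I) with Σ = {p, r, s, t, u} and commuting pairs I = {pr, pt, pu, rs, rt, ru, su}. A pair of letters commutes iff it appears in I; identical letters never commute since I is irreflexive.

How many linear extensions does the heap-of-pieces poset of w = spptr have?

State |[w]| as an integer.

drop 0:s onto floor
drop 1:p onto {0:s}
drop 2:p onto {1:p}
drop 3:t onto {0:s}
drop 4:r onto floor
ground layer = {0:s, 4:r}
drop-orders for the pieces not yet dropped (sum over which currently-grounded one goes next):
  1 to go: {2} 1  {3} 1  {4} 1
  2 to go: {1,2} 1  {2,3} 2  {2,4} 2  {3,4} 2
  3 to go: {1,2,3} 3  {1,2,4} 3  {2,3,4} 6
  if 0:s drops first: 12 orders
  if 4:r drops first: 3 orders
heap linearizations: 15

15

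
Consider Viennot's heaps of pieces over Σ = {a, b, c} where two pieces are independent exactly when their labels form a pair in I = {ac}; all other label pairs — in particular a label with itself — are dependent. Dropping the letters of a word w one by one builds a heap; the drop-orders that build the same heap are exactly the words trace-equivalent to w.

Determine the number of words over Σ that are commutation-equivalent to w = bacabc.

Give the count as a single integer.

piece 0:b — minimal
piece 1:a rests on {0:b}
piece 2:c rests on {0:b}
piece 3:a rests on {1:a}
piece 4:b rests on {2:c, 3:a}
piece 5:c rests on {4:b}
minimal pieces: {0:b}
ways to finish when only these pieces remain (= sum over removing one remaining piece with nothing left below it):
  1 left: {5}→1
  2 left: {4,5}→1
  3 left: {2,4,5}→1  {3,4,5}→1
  4 left: {1,3,4,5}→1  {2,3,4,5}→2
  placing 0:b first → 3 extensions

3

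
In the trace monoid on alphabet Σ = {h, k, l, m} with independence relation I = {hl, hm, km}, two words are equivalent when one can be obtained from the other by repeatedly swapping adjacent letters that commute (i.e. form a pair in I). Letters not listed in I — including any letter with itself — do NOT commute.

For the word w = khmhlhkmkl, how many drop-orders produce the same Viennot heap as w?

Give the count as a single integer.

58

#0=k has no predecessor
#1=h depends on [0:k]
#2=m has no predecessor
#3=h depends on [1:h]
#4=l depends on [0:k, 2:m]
#5=h depends on [3:h]
#6=k depends on [4:l, 5:h]
#7=m depends on [4:l]
#8=k depends on [6:k]
#9=l depends on [7:m, 8:k]
sources: [0:k, 2:m]
N(rest) = Σ N(rest − s) over sources s of rest; N(one piece) = 1:
  size 1 → [9]=1
  size 2 → [7,9]=1  [8,9]=1
  size 3 → [6,8,9]=1  [7,8,9]=2
  size 4 → [5,6,8,9]=1  [6,7,8,9]=3
  size 5 → [3,5,6,8,9]=1  [4,6,7,8,9]=3  [5,6,7,8,9]=4
  size 6 → [1,3,5,6,8,9]=1  [2,4,6,7,8,9]=3  [3,5,6,7,8,9]=5  [4,5,6,7,8,9]=7
  size 7 → [1,3,5,6,7,8,9]=6  [2,4,5,6,7,8,9]=10  [3,4,5,6,7,8,9]=12
  size 8 → [1,3,4,5,6,7,8,9]=18  [2,3,4,5,6,7,8,9]=22
  first=0(k) contributes 40
  first=2(m) contributes 18
|[w]| = 58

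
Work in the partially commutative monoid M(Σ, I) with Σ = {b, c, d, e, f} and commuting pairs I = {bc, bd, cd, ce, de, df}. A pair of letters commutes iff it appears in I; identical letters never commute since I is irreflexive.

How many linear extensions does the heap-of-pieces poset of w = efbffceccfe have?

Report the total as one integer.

4

piece 0:e — minimal
piece 1:f rests on {0:e}
piece 2:b rests on {1:f}
piece 3:f rests on {2:b}
piece 4:f rests on {3:f}
piece 5:c rests on {4:f}
piece 6:e rests on {4:f}
piece 7:c rests on {5:c}
piece 8:c rests on {7:c}
piece 9:f rests on {6:e, 8:c}
piece 10:e rests on {9:f}
minimal pieces: {0:e}
ways to finish when only these pieces remain (= sum over removing one remaining piece with nothing left below it):
  1 left: {10}→1
  2 left: {9,10}→1
  3 left: {6,9,10}→1  {8,9,10}→1
  4 left: {6,8,9,10}→2  {7,8,9,10}→1
  5 left: {5,7,8,9,10}→1  {6,7,8,9,10}→3
  6 left: {5,6,7,8,9,10}→4
  7 left: {4,5,6,7,8,9,10}→4
  8 left: {3,4,5,6,7,8,9,10}→4
  9 left: {2,3,4,5,6,7,8,9,10}→4
  placing 0:e first → 4 extensions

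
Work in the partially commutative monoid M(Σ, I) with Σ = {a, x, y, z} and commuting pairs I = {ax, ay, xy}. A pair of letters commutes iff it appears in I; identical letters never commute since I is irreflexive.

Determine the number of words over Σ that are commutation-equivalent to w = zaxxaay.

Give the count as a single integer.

60

0(z) covers ∅
1(a) covers 0:z
2(x) covers 0:z
3(x) covers 2:x
4(a) covers 1:a
5(a) covers 4:a
6(y) covers 0:z
floor of heap: 0:z
completions by unplaced set U, small U first (add the entries for U minus each lowest piece of U):
  |U|=1: {3}:1  {5}:1  {6}:1
  |U|=2: {2,3}:1  {3,5}:2  {3,6}:2  {4,5}:1  {5,6}:2
  |U|=3: {1,4,5}:1  {2,3,5}:3  {2,3,6}:3  {3,4,5}:3  {3,5,6}:6  {4,5,6}:3
  |U|=4: {1,3,4,5}:4  {1,4,5,6}:4  {2,3,4,5}:6  {2,3,5,6}:12  {3,4,5,6}:12
  |U|=5: {1,2,3,4,5}:10  {1,3,4,5,6}:20  {2,3,4,5,6}:30
  start at 0(z): 60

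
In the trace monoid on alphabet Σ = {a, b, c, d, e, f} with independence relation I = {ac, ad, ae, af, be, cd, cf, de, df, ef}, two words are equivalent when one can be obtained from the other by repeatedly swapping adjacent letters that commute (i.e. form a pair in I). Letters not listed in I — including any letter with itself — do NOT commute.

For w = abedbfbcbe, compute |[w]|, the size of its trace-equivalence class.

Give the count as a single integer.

14

piece 0:a — minimal
piece 1:b rests on {0:a}
piece 2:e — minimal
piece 3:d rests on {1:b}
piece 4:b rests on {3:d}
piece 5:f rests on {4:b}
piece 6:b rests on {5:f}
piece 7:c rests on {2:e, 6:b}
piece 8:b rests on {7:c}
piece 9:e rests on {7:c}
minimal pieces: {0:a, 2:e}
ways to finish when only these pieces remain (= sum over removing one remaining piece with nothing left below it):
  1 left: {8}→1  {9}→1
  2 left: {8,9}→2
  3 left: {7,8,9}→2
  4 left: {2,7,8,9}→2  {6,7,8,9}→2
  5 left: {2,6,7,8,9}→4  {5,6,7,8,9}→2
  6 left: {2,5,6,7,8,9}→6  {4,5,6,7,8,9}→2
  7 left: {2,4,5,6,7,8,9}→8  {3,4,5,6,7,8,9}→2
  8 left: {1,3,4,5,6,7,8,9}→2  {2,3,4,5,6,7,8,9}→10
  placing 0:a first → 12 extensions
  placing 2:e first → 2 extensions
total linear extensions = 14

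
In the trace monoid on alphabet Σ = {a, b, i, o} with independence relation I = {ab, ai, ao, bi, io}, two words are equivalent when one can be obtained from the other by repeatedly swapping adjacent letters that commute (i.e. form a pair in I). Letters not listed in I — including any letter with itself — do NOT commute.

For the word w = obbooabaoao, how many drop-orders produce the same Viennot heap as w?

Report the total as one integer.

piece 0:o — minimal
piece 1:b rests on {0:o}
piece 2:b rests on {1:b}
piece 3:o rests on {2:b}
piece 4:o rests on {3:o}
piece 5:a — minimal
piece 6:b rests on {4:o}
piece 7:a rests on {5:a}
piece 8:o rests on {6:b}
piece 9:a rests on {7:a}
piece 10:o rests on {8:o}
minimal pieces: {0:o, 5:a}
ways to finish when only these pieces remain (= sum over removing one remaining piece with nothing left below it):
  1 left: {9}→1  {10}→1
  2 left: {7,9}→1  {8,10}→1  {9,10}→2
  3 left: {5,7,9}→1  {6,8,10}→1  {7,9,10}→3  {8,9,10}→3
  4 left: {4,6,8,10}→1  {5,7,9,10}→4  {6,8,9,10}→4  {7,8,9,10}→6
  5 left: {3,4,6,8,10}→1  {4,6,8,9,10}→5  {5,7,8,9,10}→10  {6,7,8,9,10}→10
  6 left: {2,3,4,6,8,10}→1  {3,4,6,8,9,10}→6  {4,6,7,8,9,10}→15  {5,6,7,8,9,10}→20
  7 left: {1,2,3,4,6,8,10}→1  {2,3,4,6,8,9,10}→7  {3,4,6,7,8,9,10}→21  {4,5,6,7,8,9,10}→35
  8 left: {0,1,2,3,4,6,8,10}→1  {1,2,3,4,6,8,9,10}→8  {2,3,4,6,7,8,9,10}→28  {3,4,5,6,7,8,9,10}→56
  9 left: {0,1,2,3,4,6,8,9,10}→9  {1,2,3,4,6,7,8,9,10}→36  {2,3,4,5,6,7,8,9,10}→84
  placing 0:o first → 120 extensions
  placing 5:a first → 45 extensions
total linear extensions = 165

165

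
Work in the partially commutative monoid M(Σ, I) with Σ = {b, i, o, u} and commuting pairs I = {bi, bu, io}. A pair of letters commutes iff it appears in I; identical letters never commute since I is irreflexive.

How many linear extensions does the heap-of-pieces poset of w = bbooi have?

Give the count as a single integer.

5

#0=b has no predecessor
#1=b depends on [0:b]
#2=o depends on [1:b]
#3=o depends on [2:o]
#4=i has no predecessor
sources: [0:b, 4:i]
N(rest) = Σ N(rest − s) over sources s of rest; N(one piece) = 1:
  size 1 → [3]=1  [4]=1
  size 2 → [2,3]=1  [3,4]=2
  size 3 → [1,2,3]=1  [2,3,4]=3
  first=0(b) contributes 4
  first=4(i) contributes 1
|[w]| = 5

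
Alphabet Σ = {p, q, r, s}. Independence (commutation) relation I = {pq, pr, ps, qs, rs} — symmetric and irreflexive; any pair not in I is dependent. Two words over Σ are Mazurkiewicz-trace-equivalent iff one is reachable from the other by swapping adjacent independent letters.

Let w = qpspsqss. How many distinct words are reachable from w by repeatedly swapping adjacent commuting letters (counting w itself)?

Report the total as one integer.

420

0(q) covers ∅
1(p) covers ∅
2(s) covers ∅
3(p) covers 1:p
4(s) covers 2:s
5(q) covers 0:q
6(s) covers 4:s
7(s) covers 6:s
floor of heap: 0:q, 1:p, 2:s
completions by unplaced set U, small U first (add the entries for U minus each lowest piece of U):
  |U|=1: {3}:1  {5}:1  {7}:1
  |U|=2: {0,5}:1  {1,3}:1  {3,5}:2  {3,7}:2  {5,7}:2  {6,7}:1
  |U|=3: {0,3,5}:3  {0,5,7}:3  {1,3,5}:3  {1,3,7}:3  {3,5,7}:6  {3,6,7}:3  {4,6,7}:1  {5,6,7}:3
  |U|=4: {0,1,3,5}:6  {0,3,5,7}:12  {0,5,6,7}:6  {1,3,5,7}:12  {1,3,6,7}:6  {2,4,6,7}:1  {3,4,6,7}:4  {3,5,6,7}:12  {4,5,6,7}:4
  |U|=5: {0,1,3,5,7}:30  {0,3,5,6,7}:30  {0,4,5,6,7}:10  {1,3,4,6,7}:10  {1,3,5,6,7}:30  {2,3,4,6,7}:5  {2,4,5,6,7}:5  {3,4,5,6,7}:20
  |U|=6: {0,1,3,5,6,7}:90  {0,2,4,5,6,7}:15  {0,3,4,5,6,7}:60  {1,2,3,4,6,7}:15  {1,3,4,5,6,7}:60  {2,3,4,5,6,7}:30
  start at 0(q): 105
  start at 1(p): 105
  start at 2(s): 210
sum over floor = 420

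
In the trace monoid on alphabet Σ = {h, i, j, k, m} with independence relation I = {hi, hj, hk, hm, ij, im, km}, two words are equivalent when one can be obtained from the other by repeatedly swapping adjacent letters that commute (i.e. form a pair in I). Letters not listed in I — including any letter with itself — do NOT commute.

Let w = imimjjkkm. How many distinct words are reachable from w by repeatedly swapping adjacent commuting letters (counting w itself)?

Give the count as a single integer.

51

0(i) covers ∅
1(m) covers ∅
2(i) covers 0:i
3(m) covers 1:m
4(j) covers 3:m
5(j) covers 4:j
6(k) covers 2:i, 5:j
7(k) covers 6:k
8(m) covers 5:j
floor of heap: 0:i, 1:m
completions by unplaced set U, small U first (add the entries for U minus each lowest piece of U):
  |U|=1: {7}:1  {8}:1
  |U|=2: {6,7}:1  {7,8}:2
  |U|=3: {2,6,7}:1  {6,7,8}:3
  |U|=4: {0,2,6,7}:1  {2,6,7,8}:4  {5,6,7,8}:3
  |U|=5: {0,2,6,7,8}:5  {2,5,6,7,8}:7  {4,5,6,7,8}:3
  |U|=6: {0,2,5,6,7,8}:12  {2,4,5,6,7,8}:10  {3,4,5,6,7,8}:3
  |U|=7: {0,2,4,5,6,7,8}:22  {1,3,4,5,6,7,8}:3  {2,3,4,5,6,7,8}:13
  start at 0(i): 16
  start at 1(m): 35
sum over floor = 51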